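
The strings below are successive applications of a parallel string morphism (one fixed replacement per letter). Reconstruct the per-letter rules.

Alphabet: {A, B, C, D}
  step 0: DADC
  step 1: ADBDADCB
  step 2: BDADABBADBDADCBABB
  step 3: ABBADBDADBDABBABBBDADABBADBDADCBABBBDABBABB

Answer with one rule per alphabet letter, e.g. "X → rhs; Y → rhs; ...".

A->BD, B->ABB, C->CB, D->AD

  step 2 ⇒ step 3: BDADABBADBDADCBABB ⇒ ABB·AD·BD·AD·BD·ABB·ABB·BD·AD·ABB·AD·BD·AD·CB·ABB·BD·ABB·ABB
    A ↦ BD
    B ↦ ABB
    C ↦ CB
    D ↦ AD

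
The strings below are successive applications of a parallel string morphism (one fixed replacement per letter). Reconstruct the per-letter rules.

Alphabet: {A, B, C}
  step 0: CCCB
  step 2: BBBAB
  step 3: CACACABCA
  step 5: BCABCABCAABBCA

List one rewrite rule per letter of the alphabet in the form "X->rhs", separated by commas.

  step 2 ⇒ step 3: BBBAB ⇒ CA·CA·CA·B·CA
    A ↦ B
    B ↦ CA
    C ↦ A  (constrained at step 0)

A->B, B->CA, C->A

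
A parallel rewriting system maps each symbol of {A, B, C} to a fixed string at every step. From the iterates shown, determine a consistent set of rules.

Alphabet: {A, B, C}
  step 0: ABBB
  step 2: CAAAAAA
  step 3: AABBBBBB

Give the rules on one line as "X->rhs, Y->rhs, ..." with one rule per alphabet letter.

  step 2 ⇒ step 3: CAAAAAA ⇒ AA·B·B·B·B·B·B
    A ↦ B
    C ↦ AA
    B ↦ C  (constrained at step 0)

A->B, B->C, C->AA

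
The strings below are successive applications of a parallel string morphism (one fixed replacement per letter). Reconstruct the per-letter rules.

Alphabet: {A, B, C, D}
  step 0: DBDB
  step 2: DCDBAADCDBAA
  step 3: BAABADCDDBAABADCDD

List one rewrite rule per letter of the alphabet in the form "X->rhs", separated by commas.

  step 2 ⇒ step 3: DCDBAADCDBAA ⇒ BA·A·BA·DC·D·D·BA·A·BA·DC·D·D
    A ↦ D
    B ↦ DC
    C ↦ A
    D ↦ BA

A->D, B->DC, C->A, D->BA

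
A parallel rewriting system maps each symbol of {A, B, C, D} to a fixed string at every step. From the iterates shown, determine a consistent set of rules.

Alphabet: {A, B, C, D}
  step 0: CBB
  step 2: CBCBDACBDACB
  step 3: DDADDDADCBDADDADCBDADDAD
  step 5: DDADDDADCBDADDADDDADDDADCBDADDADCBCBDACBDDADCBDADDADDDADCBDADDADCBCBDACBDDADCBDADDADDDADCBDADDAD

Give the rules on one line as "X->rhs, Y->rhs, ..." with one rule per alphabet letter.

  step 2 ⇒ step 3: CBCBDACBDACB ⇒ DD·AD·DD·AD·CB·DA·DD·AD·CB·DA·DD·AD
    A ↦ DA
    B ↦ AD
    C ↦ DD
    D ↦ CB

A->DA, B->AD, C->DD, D->CB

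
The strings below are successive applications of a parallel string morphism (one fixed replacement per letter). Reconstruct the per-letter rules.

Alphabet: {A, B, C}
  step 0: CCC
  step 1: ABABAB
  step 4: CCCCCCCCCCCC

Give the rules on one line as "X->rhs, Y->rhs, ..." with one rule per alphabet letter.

A->C, B->C, C->AB

  step 0 ⇒ step 1: CCC ⇒ AB·AB·AB
    C ↦ AB
    A ↦ C  (constrained at step 1)
    B ↦ C  (constrained at step 1)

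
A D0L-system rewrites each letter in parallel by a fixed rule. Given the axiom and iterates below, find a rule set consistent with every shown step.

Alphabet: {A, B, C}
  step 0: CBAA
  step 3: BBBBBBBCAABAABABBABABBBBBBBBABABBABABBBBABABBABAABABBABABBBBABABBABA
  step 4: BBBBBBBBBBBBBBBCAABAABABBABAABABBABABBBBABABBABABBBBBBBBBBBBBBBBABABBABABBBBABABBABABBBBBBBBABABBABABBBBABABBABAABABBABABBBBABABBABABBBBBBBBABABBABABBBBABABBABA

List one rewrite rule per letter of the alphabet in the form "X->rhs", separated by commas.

  step 3 ⇒ step 4: BBBBBBBCAABAABABBABABBBBBBBBABABBABABBBBABABBABAABABBABABBBBABABBABA ⇒ BB·BB·BB·BB·BB·BB·BB·BCA·ABA·ABA·BB·ABA·ABA·BB·ABA·BB·BB·ABA·BB·ABA·BB·BB·BB·BB·BB·BB·BB·BB·ABA·BB·ABA·BB·BB·ABA·BB·ABA·BB·BB·BB·BB·ABA·BB·ABA·BB·BB·ABA·BB·ABA·ABA·BB·ABA·BB·BB·ABA·BB·ABA·BB·BB·BB·BB·ABA·BB·ABA·BB·BB·ABA·BB·ABA
    A ↦ ABA
    B ↦ BB
    C ↦ BCA

A->ABA, B->BB, C->BCA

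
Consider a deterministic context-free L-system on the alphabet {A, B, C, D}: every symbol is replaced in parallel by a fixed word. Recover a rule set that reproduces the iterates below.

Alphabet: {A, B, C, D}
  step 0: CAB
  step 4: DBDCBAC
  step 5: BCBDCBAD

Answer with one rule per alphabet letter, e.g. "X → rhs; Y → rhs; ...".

A->BA, B->C, C->D, D->B

  step 4 ⇒ step 5: DBDCBAC ⇒ B·C·B·D·C·BA·D
    A ↦ BA
    B ↦ C
    C ↦ D
    D ↦ B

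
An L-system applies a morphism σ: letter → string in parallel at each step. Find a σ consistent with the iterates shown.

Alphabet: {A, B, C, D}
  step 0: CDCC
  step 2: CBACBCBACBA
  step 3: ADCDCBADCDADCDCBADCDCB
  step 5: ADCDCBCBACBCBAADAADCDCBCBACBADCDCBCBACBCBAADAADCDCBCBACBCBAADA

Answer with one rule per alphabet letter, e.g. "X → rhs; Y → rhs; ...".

A->CB, B->CD, C->AD, D->A

  step 2 ⇒ step 3: CBACBCBACBA ⇒ AD·CD·CB·AD·CD·AD·CD·CB·AD·CD·CB
    A ↦ CB
    B ↦ CD
    C ↦ AD
    D ↦ A  (constrained at step 0)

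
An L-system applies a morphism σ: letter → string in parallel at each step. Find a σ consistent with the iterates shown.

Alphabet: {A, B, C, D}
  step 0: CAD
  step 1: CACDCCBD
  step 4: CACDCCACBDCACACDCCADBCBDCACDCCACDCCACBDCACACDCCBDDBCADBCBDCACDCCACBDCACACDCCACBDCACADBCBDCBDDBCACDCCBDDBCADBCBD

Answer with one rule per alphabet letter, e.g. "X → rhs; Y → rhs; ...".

  step 0 ⇒ step 1: CAD ⇒ CA·CDC·CBD
    A ↦ CDC
    C ↦ CA
    D ↦ CBD
    B ↦ DB  (constrained at step 1)

A->CDC, B->DB, C->CA, D->CBD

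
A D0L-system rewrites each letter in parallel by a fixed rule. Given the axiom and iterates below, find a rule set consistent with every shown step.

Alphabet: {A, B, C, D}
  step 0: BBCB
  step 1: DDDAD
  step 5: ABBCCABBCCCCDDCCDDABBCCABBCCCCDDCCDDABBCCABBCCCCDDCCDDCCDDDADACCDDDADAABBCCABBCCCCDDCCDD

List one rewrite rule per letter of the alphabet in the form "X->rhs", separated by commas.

  step 0 ⇒ step 1: BBCB ⇒ D·D·DA·D
    B ↦ D
    C ↦ DA
    A ↦ CC  (constrained at step 1)
    D ↦ ABB  (constrained at step 1)

A->CC, B->D, C->DA, D->ABB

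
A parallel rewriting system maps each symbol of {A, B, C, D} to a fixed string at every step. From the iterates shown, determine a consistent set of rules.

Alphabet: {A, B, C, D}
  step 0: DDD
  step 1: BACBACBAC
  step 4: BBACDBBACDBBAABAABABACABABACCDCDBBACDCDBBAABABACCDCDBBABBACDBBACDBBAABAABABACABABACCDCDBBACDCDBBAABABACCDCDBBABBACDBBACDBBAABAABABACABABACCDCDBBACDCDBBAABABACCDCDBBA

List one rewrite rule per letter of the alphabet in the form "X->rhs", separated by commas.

  step 0 ⇒ step 1: DDD ⇒ BAC·BAC·BAC
    D ↦ BAC
    A ↦ BBA  (constrained at step 1)
    B ↦ CD  (constrained at step 1)
    C ↦ ABA  (constrained at step 1)

A->BBA, B->CD, C->ABA, D->BAC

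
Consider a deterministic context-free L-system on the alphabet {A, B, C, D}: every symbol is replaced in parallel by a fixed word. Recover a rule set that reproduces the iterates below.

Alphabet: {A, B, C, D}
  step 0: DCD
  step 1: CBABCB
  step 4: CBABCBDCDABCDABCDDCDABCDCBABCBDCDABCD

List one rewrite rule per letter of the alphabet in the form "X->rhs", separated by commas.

  step 0 ⇒ step 1: DCD ⇒ CB·AB·CB
    C ↦ AB
    D ↦ CB
    A ↦ D  (constrained at step 1)
    B ↦ CD  (constrained at step 1)

A->D, B->CD, C->AB, D->CB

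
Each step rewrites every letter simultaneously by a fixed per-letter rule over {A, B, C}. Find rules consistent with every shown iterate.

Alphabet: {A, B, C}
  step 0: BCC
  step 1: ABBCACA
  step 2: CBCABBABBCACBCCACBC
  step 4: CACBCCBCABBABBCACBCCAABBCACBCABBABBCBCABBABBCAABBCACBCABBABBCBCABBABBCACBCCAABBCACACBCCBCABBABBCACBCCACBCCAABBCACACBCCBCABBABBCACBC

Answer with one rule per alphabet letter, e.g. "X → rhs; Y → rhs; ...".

A->CBC, B->ABB, C->CA

  step 1 ⇒ step 2: ABBCACA ⇒ CBC·ABB·ABB·CA·CBC·CA·CBC
    A ↦ CBC
    B ↦ ABB
    C ↦ CA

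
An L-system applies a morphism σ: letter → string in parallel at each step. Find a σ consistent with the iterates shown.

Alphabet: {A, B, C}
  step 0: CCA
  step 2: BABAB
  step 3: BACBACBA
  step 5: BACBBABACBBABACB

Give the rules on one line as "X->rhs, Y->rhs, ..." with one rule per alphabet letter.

A->C, B->BA, C->B

  step 2 ⇒ step 3: BABAB ⇒ BA·C·BA·C·BA
    A ↦ C
    B ↦ BA
    C ↦ B  (constrained at step 0)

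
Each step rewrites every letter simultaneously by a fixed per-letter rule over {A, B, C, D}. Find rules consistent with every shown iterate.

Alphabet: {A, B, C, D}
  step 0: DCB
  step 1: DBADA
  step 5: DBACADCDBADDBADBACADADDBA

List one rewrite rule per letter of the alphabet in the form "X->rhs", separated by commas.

A->C, B->A, C->AD, D->DB

  step 0 ⇒ step 1: DCB ⇒ DB·AD·A
    B ↦ A
    C ↦ AD
    D ↦ DB
    A ↦ C  (constrained at step 1)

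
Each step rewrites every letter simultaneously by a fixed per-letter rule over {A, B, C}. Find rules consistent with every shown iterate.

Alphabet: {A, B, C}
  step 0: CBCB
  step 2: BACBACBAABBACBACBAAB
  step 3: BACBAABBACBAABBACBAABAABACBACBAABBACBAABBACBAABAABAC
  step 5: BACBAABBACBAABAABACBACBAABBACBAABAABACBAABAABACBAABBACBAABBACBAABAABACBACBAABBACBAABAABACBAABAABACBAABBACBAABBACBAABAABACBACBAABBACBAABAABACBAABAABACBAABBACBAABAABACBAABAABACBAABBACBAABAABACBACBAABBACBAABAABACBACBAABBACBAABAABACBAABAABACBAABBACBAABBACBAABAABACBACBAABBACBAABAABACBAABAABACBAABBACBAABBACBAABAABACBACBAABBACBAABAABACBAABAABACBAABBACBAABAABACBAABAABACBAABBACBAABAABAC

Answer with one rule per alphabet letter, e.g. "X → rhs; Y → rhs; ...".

A->BAA, B->BAC, C->B

  step 2 ⇒ step 3: BACBACBAABBACBACBAAB ⇒ BAC·BAA·B·BAC·BAA·B·BAC·BAA·BAA·BAC·BAC·BAA·B·BAC·BAA·B·BAC·BAA·BAA·BAC
    A ↦ BAA
    B ↦ BAC
    C ↦ B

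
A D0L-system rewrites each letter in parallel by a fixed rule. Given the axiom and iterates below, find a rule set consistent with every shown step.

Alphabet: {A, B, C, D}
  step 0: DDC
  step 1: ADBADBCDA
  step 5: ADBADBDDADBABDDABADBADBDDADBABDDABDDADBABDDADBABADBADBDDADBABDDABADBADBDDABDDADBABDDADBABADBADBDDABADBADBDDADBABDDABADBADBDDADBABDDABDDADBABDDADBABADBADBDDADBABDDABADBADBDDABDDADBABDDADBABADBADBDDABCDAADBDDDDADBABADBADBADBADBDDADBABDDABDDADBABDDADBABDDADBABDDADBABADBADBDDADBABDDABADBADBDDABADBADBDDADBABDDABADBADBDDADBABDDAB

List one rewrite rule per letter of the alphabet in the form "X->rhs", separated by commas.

  step 0 ⇒ step 1: DDC ⇒ ADB·ADB·CDA
    C ↦ CDA
    D ↦ ADB
    A ↦ DD  (constrained at step 1)
    B ↦ AB  (constrained at step 1)

A->DD, B->AB, C->CDA, D->ADB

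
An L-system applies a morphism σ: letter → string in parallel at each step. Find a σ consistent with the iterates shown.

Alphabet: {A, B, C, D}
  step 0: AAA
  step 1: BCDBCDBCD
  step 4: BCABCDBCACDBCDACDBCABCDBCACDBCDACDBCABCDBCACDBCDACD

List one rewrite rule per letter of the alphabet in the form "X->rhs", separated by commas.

A->BCD, B->BC, C->A, D->CD

  step 0 ⇒ step 1: AAA ⇒ BCD·BCD·BCD
    A ↦ BCD
    B ↦ BC  (constrained at step 1)
    C ↦ A  (constrained at step 1)
    D ↦ CD  (constrained at step 1)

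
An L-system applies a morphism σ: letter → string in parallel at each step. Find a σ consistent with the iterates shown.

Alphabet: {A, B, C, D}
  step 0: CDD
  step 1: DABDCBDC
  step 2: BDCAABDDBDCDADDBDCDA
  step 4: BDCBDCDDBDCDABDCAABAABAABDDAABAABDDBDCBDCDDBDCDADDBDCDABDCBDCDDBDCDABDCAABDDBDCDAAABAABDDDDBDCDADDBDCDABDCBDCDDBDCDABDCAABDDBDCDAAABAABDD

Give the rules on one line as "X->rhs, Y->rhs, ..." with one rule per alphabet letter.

A->AAB, B->DD, C->DA, D->BDC

  step 1 ⇒ step 2: DABDCBDC ⇒ BDC·AAB·DD·BDC·DA·DD·BDC·DA
    A ↦ AAB
    B ↦ DD
    C ↦ DA
    D ↦ BDC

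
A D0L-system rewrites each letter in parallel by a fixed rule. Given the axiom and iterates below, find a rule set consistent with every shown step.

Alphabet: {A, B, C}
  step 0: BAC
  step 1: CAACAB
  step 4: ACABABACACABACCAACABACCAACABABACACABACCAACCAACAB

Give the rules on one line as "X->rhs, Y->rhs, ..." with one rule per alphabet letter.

  step 0 ⇒ step 1: BAC ⇒ CA·AC·AB
    A ↦ AC
    B ↦ CA
    C ↦ AB

A->AC, B->CA, C->AB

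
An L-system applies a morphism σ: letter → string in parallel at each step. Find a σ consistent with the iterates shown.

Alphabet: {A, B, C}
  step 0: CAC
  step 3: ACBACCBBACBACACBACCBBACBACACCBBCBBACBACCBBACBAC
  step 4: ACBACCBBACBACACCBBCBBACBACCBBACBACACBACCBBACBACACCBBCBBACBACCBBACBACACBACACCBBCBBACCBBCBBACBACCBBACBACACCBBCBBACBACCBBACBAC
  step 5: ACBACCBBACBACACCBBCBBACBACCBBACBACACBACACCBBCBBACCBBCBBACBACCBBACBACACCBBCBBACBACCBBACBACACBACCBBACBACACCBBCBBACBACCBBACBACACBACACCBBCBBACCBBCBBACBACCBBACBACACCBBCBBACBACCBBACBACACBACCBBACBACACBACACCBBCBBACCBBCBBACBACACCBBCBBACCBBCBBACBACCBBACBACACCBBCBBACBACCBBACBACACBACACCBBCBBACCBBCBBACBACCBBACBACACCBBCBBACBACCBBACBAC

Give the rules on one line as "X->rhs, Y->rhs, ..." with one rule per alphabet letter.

  step 4 ⇒ step 5: ACBACCBBACBACACCBBCBBACBACCBBACBACACBACCBBACBACACCBBCBBACBACCBBACBACACBACACCBBCBBACCBBCBBACBACCBBACBACACCBBCBBACBACCBBACBAC ⇒ ACB·AC·CBB·ACB·AC·AC·CBB·CBB·ACB·AC·CBB·ACB·AC·ACB·AC·AC·CBB·CBB·AC·CBB·CBB·ACB·AC·CBB·ACB·AC·AC·CBB·CBB·ACB·AC·CBB·ACB·AC·ACB·AC·CBB·ACB·AC·AC·CBB·CBB·ACB·AC·CBB·ACB·AC·ACB·AC·AC·CBB·CBB·AC·CBB·CBB·ACB·AC·CBB·ACB·AC·AC·CBB·CBB·ACB·AC·CBB·ACB·AC·ACB·AC·CBB·ACB·AC·ACB·AC·AC·CBB·CBB·AC·CBB·CBB·ACB·AC·AC·CBB·CBB·AC·CBB·CBB·ACB·AC·CBB·ACB·AC·AC·CBB·CBB·ACB·AC·CBB·ACB·AC·ACB·AC·AC·CBB·CBB·AC·CBB·CBB·ACB·AC·CBB·ACB·AC·AC·CBB·CBB·ACB·AC·CBB·ACB·AC
    A ↦ ACB
    B ↦ CBB
    C ↦ AC

A->ACB, B->CBB, C->AC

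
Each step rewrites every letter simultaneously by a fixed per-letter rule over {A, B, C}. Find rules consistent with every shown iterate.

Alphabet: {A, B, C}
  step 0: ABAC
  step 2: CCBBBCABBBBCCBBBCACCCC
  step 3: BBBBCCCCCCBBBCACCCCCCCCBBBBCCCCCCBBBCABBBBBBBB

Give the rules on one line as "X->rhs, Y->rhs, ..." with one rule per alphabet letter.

  step 2 ⇒ step 3: CCBBBCABBBBCCBBBCACCCC ⇒ BB·BB·CC·CC·CC·BB·BCA·CC·CC·CC·CC·BB·BB·CC·CC·CC·BB·BCA·BB·BB·BB·BB
    A ↦ BCA
    B ↦ CC
    C ↦ BB

A->BCA, B->CC, C->BB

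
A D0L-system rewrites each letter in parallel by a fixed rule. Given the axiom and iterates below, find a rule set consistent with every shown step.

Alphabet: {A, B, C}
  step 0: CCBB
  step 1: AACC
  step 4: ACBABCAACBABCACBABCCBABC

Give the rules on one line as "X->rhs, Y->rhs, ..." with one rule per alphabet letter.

A->BAB, B->C, C->A

  step 0 ⇒ step 1: CCBB ⇒ A·A·C·C
    B ↦ C
    C ↦ A
    A ↦ BAB  (constrained at step 1)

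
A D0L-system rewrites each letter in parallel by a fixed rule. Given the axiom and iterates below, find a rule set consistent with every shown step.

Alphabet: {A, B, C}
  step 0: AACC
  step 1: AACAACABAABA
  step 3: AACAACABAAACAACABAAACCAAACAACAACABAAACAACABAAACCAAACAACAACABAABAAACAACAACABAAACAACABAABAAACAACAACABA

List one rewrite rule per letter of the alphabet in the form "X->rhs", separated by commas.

  step 0 ⇒ step 1: AACC ⇒ AAC·AAC·ABA·ABA
    A ↦ AAC
    C ↦ ABA
    B ↦ CA  (constrained at step 1)

A->AAC, B->CA, C->ABA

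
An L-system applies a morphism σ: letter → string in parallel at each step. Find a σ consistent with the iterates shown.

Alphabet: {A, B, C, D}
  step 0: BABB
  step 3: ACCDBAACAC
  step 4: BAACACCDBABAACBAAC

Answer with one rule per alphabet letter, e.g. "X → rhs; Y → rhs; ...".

  step 3 ⇒ step 4: ACCDBAACAC ⇒ BA·AC·AC·C·D·BA·BA·AC·BA·AC
    A ↦ BA
    B ↦ D
    C ↦ AC
    D ↦ C

A->BA, B->D, C->AC, D->C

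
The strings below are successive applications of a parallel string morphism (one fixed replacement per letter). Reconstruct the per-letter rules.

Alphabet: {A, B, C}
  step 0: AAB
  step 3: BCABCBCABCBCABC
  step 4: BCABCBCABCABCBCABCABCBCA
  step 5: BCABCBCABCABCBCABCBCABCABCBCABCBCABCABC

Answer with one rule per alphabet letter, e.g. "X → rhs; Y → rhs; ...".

A->BC, B->BC, C->A

  step 4 ⇒ step 5: BCABCBCABCABCBCABCABCBCA ⇒ BC·A·BC·BC·A·BC·A·BC·BC·A·BC·BC·A·BC·A·BC·BC·A·BC·BC·A·BC·A·BC
    A ↦ BC
    B ↦ BC
    C ↦ A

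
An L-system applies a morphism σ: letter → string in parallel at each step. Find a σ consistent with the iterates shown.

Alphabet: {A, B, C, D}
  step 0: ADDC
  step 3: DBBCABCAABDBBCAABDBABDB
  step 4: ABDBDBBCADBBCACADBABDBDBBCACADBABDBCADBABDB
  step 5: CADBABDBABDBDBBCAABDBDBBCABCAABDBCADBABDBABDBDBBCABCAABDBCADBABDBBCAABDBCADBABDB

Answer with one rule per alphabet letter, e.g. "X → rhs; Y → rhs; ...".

A->CA, B->DB, C->B, D->AB

  step 4 ⇒ step 5: ABDBDBBCADBBCACADBABDBDBBCACADBABDBCADBABDB ⇒ CA·DB·AB·DB·AB·DB·DB·B·CA·AB·DB·DB·B·CA·B·CA·AB·DB·CA·DB·AB·DB·AB·DB·DB·B·CA·B·CA·AB·DB·CA·DB·AB·DB·B·CA·AB·DB·CA·DB·AB·DB
    A ↦ CA
    B ↦ DB
    C ↦ B
    D ↦ AB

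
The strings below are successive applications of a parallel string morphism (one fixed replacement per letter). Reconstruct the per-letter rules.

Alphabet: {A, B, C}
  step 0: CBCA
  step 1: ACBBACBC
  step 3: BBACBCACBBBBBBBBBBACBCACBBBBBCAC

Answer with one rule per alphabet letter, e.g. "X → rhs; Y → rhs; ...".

A->BC, B->BB, C->AC

  step 0 ⇒ step 1: CBCA ⇒ AC·BB·AC·BC
    A ↦ BC
    B ↦ BB
    C ↦ AC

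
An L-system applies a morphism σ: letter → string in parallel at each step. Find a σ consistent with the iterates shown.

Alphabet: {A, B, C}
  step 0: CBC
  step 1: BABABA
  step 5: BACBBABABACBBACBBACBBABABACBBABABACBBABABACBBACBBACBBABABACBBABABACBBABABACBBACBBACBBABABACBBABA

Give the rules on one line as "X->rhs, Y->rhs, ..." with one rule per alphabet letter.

A->CB, B->BA, C->BA

  step 0 ⇒ step 1: CBC ⇒ BA·BA·BA
    B ↦ BA
    C ↦ BA
    A ↦ CB  (constrained at step 1)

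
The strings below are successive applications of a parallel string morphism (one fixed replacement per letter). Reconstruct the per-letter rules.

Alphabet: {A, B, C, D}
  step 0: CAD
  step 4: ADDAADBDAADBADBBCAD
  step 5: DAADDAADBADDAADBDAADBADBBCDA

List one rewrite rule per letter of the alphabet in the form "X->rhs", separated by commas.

  step 4 ⇒ step 5: ADDAADBDAADBADBBCAD ⇒ D·A·A·D·D·A·ADB·A·D·D·A·ADB·D·A·ADB·ADB·BC·D·A
    A ↦ D
    B ↦ ADB
    C ↦ BC
    D ↦ A

A->D, B->ADB, C->BC, D->A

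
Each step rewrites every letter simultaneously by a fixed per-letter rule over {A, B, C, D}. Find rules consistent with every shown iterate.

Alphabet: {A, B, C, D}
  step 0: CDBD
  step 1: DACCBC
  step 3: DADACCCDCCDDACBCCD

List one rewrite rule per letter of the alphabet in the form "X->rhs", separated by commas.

  step 0 ⇒ step 1: CDBD ⇒ DA·C·CB·C
    B ↦ CB
    C ↦ DA
    D ↦ C
    A ↦ CD  (constrained at step 1)

A->CD, B->CB, C->DA, D->C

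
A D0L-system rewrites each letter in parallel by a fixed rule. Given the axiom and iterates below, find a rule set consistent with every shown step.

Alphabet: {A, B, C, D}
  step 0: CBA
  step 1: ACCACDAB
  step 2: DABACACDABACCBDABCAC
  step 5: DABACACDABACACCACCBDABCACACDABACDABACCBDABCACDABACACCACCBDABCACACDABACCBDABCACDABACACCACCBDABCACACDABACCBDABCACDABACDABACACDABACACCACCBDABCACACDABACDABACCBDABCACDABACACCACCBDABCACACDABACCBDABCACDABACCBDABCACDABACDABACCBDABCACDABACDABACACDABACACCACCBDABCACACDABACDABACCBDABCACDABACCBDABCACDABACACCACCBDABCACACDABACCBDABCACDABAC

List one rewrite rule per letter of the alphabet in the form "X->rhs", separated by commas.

  step 1 ⇒ step 2: ACCACDAB ⇒ DAB·AC·AC·DAB·AC·CB·DAB·CAC
    A ↦ DAB
    B ↦ CAC
    C ↦ AC
    D ↦ CB

A->DAB, B->CAC, C->AC, D->CB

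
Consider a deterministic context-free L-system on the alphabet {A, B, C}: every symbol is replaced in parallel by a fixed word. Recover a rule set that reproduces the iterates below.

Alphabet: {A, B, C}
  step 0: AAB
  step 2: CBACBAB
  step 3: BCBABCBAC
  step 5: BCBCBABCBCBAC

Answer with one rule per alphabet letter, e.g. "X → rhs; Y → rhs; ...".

  step 2 ⇒ step 3: CBACBAB ⇒ B·C·BA·B·C·BA·C
    A ↦ BA
    B ↦ C
    C ↦ B

A->BA, B->C, C->B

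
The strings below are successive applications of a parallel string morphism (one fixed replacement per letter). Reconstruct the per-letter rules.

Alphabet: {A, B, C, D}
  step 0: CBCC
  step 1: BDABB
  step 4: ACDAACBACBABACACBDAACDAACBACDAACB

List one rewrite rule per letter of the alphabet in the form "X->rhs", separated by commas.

A->AC, B->DA, C->B, D->AB

  step 0 ⇒ step 1: CBCC ⇒ B·DA·B·B
    B ↦ DA
    C ↦ B
    A ↦ AC  (constrained at step 1)
    D ↦ AB  (constrained at step 1)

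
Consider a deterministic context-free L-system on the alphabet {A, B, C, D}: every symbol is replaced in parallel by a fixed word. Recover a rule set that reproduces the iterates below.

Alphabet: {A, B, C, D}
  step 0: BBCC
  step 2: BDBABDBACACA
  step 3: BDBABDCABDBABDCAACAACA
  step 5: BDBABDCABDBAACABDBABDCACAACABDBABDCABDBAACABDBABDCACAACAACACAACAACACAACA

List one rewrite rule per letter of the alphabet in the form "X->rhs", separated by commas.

  step 2 ⇒ step 3: BDBABDBACACA ⇒ BD·BA·BD·CA·BD·BA·BD·CA·A·CA·A·CA
    A ↦ CA
    B ↦ BD
    C ↦ A
    D ↦ BA

A->CA, B->BD, C->A, D->BA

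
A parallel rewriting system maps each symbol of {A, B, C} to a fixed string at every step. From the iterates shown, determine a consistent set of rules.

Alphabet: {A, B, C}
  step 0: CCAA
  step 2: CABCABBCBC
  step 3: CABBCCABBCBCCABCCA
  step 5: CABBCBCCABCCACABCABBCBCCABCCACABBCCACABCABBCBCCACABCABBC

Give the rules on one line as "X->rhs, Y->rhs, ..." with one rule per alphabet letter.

  step 2 ⇒ step 3: CABCABBCBC ⇒ CA·B·BC·CA·B·BC·BC·CA·BC·CA
    A ↦ B
    B ↦ BC
    C ↦ CA

A->B, B->BC, C->CA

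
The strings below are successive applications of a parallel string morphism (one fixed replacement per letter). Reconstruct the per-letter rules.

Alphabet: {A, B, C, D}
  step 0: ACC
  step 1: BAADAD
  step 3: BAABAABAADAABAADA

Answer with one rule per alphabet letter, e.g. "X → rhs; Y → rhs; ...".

  step 0 ⇒ step 1: ACC ⇒ BA·AD·AD
    A ↦ BA
    C ↦ AD
    B ↦ A  (constrained at step 1)
    D ↦ CB  (constrained at step 1)

A->BA, B->A, C->AD, D->CB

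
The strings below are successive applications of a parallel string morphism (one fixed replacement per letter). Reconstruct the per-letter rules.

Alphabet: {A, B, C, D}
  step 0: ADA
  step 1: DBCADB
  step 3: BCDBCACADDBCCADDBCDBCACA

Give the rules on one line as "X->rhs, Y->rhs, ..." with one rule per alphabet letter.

  step 0 ⇒ step 1: ADA ⇒ DB·CA·DB
    A ↦ DB
    D ↦ CA
    B ↦ DD  (constrained at step 1)
    C ↦ BC  (constrained at step 1)

A->DB, B->DD, C->BC, D->CA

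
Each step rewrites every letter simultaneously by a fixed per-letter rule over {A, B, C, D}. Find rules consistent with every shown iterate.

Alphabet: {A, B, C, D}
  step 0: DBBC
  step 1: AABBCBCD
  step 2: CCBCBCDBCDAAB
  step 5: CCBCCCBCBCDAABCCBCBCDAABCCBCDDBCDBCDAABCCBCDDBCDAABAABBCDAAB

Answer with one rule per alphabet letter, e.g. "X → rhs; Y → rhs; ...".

  step 1 ⇒ step 2: AABBCBCD ⇒ C·C·BC·BC·D·BC·D·AAB
    A ↦ C
    B ↦ BC
    C ↦ D
    D ↦ AAB

A->C, B->BC, C->D, D->AAB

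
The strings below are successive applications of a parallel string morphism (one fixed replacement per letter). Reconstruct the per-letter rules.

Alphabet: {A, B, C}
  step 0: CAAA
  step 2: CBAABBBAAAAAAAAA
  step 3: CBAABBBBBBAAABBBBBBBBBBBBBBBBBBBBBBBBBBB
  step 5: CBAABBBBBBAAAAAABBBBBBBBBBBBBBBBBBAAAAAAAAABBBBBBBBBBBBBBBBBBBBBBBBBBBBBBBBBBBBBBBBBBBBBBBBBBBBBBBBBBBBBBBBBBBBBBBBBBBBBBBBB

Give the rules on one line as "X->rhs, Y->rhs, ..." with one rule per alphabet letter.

A->BBB, B->A, C->CBA

  step 2 ⇒ step 3: CBAABBBAAAAAAAAA ⇒ CBA·A·BBB·BBB·A·A·A·BBB·BBB·BBB·BBB·BBB·BBB·BBB·BBB·BBB
    A ↦ BBB
    B ↦ A
    C ↦ CBA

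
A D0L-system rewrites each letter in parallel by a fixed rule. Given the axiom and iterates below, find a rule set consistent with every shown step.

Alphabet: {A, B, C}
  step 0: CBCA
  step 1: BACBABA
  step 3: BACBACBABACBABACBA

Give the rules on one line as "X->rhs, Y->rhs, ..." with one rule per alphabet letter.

A->BA, B->C, C->BA

  step 0 ⇒ step 1: CBCA ⇒ BA·C·BA·BA
    A ↦ BA
    B ↦ C
    C ↦ BA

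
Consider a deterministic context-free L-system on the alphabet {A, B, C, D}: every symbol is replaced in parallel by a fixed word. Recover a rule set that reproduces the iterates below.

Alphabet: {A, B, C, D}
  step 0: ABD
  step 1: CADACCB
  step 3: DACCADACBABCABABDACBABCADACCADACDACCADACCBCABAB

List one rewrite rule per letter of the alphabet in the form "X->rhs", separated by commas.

  step 0 ⇒ step 1: ABD ⇒ CA·DAC·CB
    A ↦ CA
    B ↦ DAC
    D ↦ CB
    C ↦ BAB  (constrained at step 1)

A->CA, B->DAC, C->BAB, D->CB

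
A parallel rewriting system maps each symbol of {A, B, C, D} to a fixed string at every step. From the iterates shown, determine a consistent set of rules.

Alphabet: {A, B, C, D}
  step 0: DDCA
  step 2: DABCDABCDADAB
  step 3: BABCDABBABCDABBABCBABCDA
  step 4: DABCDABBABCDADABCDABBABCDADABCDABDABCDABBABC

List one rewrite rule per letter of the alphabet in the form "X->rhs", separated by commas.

A->BC, B->DA, C->B, D->BA

  step 3 ⇒ step 4: BABCDABBABCDABBABCBABCDA ⇒ DA·BC·DA·B·BA·BC·DA·DA·BC·DA·B·BA·BC·DA·DA·BC·DA·B·DA·BC·DA·B·BA·BC
    A ↦ BC
    B ↦ DA
    C ↦ B
    D ↦ BA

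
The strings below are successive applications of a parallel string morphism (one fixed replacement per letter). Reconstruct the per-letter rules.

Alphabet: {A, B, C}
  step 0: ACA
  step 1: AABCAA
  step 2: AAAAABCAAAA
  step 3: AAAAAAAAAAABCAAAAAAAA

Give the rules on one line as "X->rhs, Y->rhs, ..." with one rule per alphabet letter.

A->AA, B->A, C->BC

  step 2 ⇒ step 3: AAAAABCAAAA ⇒ AA·AA·AA·AA·AA·A·BC·AA·AA·AA·AA
    A ↦ AA
    B ↦ A
    C ↦ BC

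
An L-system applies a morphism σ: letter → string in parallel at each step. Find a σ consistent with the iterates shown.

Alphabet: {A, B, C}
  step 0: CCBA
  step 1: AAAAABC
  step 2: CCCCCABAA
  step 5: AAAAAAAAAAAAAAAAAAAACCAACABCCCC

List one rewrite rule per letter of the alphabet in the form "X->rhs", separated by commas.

A->C, B->AB, C->AA

  step 1 ⇒ step 2: AAAAABC ⇒ C·C·C·C·C·AB·AA
    A ↦ C
    B ↦ AB
    C ↦ AA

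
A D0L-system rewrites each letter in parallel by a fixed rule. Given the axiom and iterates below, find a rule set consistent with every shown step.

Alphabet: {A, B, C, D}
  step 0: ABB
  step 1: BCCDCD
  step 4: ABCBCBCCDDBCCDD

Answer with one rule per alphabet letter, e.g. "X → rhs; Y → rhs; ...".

A->BC, B->CD, C->D, D->A

  step 0 ⇒ step 1: ABB ⇒ BC·CD·CD
    A ↦ BC
    B ↦ CD
    C ↦ D  (constrained at step 1)
    D ↦ A  (constrained at step 1)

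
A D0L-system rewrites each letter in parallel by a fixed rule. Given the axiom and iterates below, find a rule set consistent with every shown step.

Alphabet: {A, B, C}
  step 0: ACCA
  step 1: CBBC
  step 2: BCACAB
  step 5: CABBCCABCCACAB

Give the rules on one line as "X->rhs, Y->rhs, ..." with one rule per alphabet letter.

A->C, B->CA, C->B

  step 1 ⇒ step 2: CBBC ⇒ B·CA·CA·B
    B ↦ CA
    C ↦ B
  step 0 ⇒ step 1: ACCA ⇒ C·B·B·C
    A ↦ C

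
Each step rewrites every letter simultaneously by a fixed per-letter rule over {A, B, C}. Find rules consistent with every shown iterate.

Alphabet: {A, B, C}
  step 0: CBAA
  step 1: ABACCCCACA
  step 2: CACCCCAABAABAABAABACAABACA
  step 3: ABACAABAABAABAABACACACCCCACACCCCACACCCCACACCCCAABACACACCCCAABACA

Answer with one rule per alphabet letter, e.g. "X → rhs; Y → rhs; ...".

  step 2 ⇒ step 3: CACCCCAABAABAABAABACAABACA ⇒ ABA·CA·ABA·ABA·ABA·ABA·CA·CA·CCC·CA·CA·CCC·CA·CA·CCC·CA·CA·CCC·CA·ABA·CA·CA·CCC·CA·ABA·CA
    A ↦ CA
    B ↦ CCC
    C ↦ ABA

A->CA, B->CCC, C->ABA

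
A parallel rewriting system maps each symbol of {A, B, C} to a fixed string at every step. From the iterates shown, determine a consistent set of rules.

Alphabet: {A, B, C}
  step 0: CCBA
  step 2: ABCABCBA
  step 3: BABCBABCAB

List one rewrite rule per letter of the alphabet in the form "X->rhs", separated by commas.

  step 2 ⇒ step 3: ABCABCBA ⇒ B·A·BC·B·A·BC·A·B
    A ↦ B
    B ↦ A
    C ↦ BC

A->B, B->A, C->BC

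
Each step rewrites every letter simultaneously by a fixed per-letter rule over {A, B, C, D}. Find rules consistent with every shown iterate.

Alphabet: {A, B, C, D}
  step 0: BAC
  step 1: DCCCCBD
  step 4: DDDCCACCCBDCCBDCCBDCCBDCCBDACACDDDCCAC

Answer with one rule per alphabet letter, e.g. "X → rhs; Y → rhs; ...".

  step 0 ⇒ step 1: BAC ⇒ DCC·CCB·D
    A ↦ CCB
    B ↦ DCC
    C ↦ D
    D ↦ AC  (constrained at step 1)

A->CCB, B->DCC, C->D, D->AC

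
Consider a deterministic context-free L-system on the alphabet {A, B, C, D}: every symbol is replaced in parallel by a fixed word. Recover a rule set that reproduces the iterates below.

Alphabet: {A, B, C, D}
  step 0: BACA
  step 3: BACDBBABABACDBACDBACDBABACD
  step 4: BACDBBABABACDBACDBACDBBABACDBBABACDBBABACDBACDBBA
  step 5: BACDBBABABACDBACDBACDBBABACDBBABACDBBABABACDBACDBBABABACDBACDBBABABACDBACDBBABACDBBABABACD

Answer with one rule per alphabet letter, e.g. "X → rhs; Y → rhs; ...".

  step 4 ⇒ step 5: BACDBBABABACDBACDBACDBBABACDBBABACDBBABACDBACDBBA ⇒ BA·CD·BB·A·BA·BA·CD·BA·CD·BA·CD·BB·A·BA·CD·BB·A·BA·CD·BB·A·BA·BA·CD·BA·CD·BB·A·BA·BA·CD·BA·CD·BB·A·BA·BA·CD·BA·CD·BB·A·BA·CD·BB·A·BA·BA·CD
    A ↦ CD
    B ↦ BA
    C ↦ BB
    D ↦ A

A->CD, B->BA, C->BB, D->A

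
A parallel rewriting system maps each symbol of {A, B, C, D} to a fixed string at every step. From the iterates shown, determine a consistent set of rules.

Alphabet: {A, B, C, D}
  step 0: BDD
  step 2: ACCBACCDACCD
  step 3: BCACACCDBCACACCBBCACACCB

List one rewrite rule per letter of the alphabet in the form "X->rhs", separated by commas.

  step 2 ⇒ step 3: ACCBACCDACCD ⇒ BC·AC·AC·CD·BC·AC·AC·CB·BC·AC·AC·CB
    A ↦ BC
    B ↦ CD
    C ↦ AC
    D ↦ CB

A->BC, B->CD, C->AC, D->CB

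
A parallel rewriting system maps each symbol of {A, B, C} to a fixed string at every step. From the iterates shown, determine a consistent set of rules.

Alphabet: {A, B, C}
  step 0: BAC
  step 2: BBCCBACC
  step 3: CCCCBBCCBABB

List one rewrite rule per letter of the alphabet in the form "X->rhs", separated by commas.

A->BA, B->CC, C->B

  step 2 ⇒ step 3: BBCCBACC ⇒ CC·CC·B·B·CC·BA·B·B
    A ↦ BA
    B ↦ CC
    C ↦ B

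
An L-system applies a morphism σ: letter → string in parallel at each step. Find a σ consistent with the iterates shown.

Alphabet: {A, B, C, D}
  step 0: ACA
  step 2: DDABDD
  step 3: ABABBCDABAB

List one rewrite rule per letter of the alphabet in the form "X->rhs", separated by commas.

  step 2 ⇒ step 3: DDABDD ⇒ AB·AB·BC·D·AB·AB
    A ↦ BC
    B ↦ D
    D ↦ AB
    C ↦ D  (constrained at step 0)

A->BC, B->D, C->D, D->AB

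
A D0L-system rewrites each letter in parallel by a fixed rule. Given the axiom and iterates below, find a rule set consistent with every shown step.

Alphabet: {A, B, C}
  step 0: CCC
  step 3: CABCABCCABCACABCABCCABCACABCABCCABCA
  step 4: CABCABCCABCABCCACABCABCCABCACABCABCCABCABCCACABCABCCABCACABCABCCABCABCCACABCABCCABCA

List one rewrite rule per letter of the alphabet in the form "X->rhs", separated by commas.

A->BCA, B->BC, C->CA

  step 3 ⇒ step 4: CABCABCCABCACABCABCCABCACABCABCCABCA ⇒ CA·BCA·BC·CA·BCA·BC·CA·CA·BCA·BC·CA·BCA·CA·BCA·BC·CA·BCA·BC·CA·CA·BCA·BC·CA·BCA·CA·BCA·BC·CA·BCA·BC·CA·CA·BCA·BC·CA·BCA
    A ↦ BCA
    B ↦ BC
    C ↦ CA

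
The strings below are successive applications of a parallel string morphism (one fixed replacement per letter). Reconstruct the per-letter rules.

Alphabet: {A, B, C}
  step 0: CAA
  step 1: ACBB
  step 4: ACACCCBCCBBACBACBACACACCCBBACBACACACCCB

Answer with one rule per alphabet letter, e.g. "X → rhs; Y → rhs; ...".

  step 0 ⇒ step 1: CAA ⇒ AC·B·B
    A ↦ B
    C ↦ AC
    B ↦ CCB  (constrained at step 1)

A->B, B->CCB, C->AC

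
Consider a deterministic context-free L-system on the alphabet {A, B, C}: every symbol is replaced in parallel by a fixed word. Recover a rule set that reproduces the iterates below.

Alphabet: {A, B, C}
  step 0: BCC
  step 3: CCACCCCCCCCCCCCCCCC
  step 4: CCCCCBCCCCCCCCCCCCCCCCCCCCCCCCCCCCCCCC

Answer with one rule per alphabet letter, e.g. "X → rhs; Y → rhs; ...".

A->CB, B->A, C->CC

  step 3 ⇒ step 4: CCACCCCCCCCCCCCCCCC ⇒ CC·CC·CB·CC·CC·CC·CC·CC·CC·CC·CC·CC·CC·CC·CC·CC·CC·CC·CC
    A ↦ CB
    C ↦ CC
    B ↦ A  (constrained at step 0)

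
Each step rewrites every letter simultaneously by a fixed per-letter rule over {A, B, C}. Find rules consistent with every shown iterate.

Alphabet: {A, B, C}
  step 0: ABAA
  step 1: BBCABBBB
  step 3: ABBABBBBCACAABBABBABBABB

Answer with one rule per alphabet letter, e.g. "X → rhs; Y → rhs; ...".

A->BB, B->CA, C->A

  step 0 ⇒ step 1: ABAA ⇒ BB·CA·BB·BB
    A ↦ BB
    B ↦ CA
    C ↦ A  (constrained at step 1)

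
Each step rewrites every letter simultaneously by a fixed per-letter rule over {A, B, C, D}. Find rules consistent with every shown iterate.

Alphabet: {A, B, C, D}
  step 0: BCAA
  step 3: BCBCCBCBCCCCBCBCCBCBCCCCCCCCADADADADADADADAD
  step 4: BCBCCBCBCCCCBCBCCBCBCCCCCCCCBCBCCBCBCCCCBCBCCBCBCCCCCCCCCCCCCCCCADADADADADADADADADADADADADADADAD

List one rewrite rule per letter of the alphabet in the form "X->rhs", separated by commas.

A->AD, B->BCB, C->CC, D->AD

  step 3 ⇒ step 4: BCBCCBCBCCCCBCBCCBCBCCCCCCCCADADADADADADADAD ⇒ BCB·CC·BCB·CC·CC·BCB·CC·BCB·CC·CC·CC·CC·BCB·CC·BCB·CC·CC·BCB·CC·BCB·CC·CC·CC·CC·CC·CC·CC·CC·AD·AD·AD·AD·AD·AD·AD·AD·AD·AD·AD·AD·AD·AD·AD·AD
    A ↦ AD
    B ↦ BCB
    C ↦ CC
    D ↦ AD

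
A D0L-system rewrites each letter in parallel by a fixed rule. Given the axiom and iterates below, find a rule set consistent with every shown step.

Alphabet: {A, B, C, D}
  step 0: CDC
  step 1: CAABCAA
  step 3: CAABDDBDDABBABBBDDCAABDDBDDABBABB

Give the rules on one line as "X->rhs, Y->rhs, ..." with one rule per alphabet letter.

A->BDD, B->A, C->CAA, D->B

  step 0 ⇒ step 1: CDC ⇒ CAA·B·CAA
    C ↦ CAA
    D ↦ B
    A ↦ BDD  (constrained at step 1)
    B ↦ A  (constrained at step 1)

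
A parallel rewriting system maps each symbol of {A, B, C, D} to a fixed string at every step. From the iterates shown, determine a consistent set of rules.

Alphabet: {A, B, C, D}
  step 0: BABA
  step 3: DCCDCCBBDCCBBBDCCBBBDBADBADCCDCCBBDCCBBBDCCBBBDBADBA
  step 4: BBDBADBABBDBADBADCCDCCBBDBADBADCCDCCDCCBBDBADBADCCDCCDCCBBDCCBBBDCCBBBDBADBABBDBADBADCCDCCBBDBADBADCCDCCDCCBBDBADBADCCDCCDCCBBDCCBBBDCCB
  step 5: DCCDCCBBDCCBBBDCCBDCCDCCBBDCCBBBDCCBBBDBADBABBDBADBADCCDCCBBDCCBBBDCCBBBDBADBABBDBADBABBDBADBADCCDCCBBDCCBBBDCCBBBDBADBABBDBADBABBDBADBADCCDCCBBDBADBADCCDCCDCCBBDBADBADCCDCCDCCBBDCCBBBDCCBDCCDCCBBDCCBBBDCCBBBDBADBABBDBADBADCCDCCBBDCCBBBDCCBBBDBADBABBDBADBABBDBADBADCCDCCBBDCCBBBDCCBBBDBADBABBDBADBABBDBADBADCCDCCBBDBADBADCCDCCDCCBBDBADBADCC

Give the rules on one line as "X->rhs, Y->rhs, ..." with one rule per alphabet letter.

A->B, B->DCC, C->DBA, D->BB

  step 4 ⇒ step 5: BBDBADBABBDBADBADCCDCCBBDBADBADCCDCCDCCBBDBADBADCCDCCDCCBBDCCBBBDCCBBBDBADBABBDBADBADCCDCCBBDBADBADCCDCCDCCBBDBADBADCCDCCDCCBBDCCBBBDCCB ⇒ DCC·DCC·BB·DCC·B·BB·DCC·B·DCC·DCC·BB·DCC·B·BB·DCC·B·BB·DBA·DBA·BB·DBA·DBA·DCC·DCC·BB·DCC·B·BB·DCC·B·BB·DBA·DBA·BB·DBA·DBA·BB·DBA·DBA·DCC·DCC·BB·DCC·B·BB·DCC·B·BB·DBA·DBA·BB·DBA·DBA·BB·DBA·DBA·DCC·DCC·BB·DBA·DBA·DCC·DCC·DCC·BB·DBA·DBA·DCC·DCC·DCC·BB·DCC·B·BB·DCC·B·DCC·DCC·BB·DCC·B·BB·DCC·B·BB·DBA·DBA·BB·DBA·DBA·DCC·DCC·BB·DCC·B·BB·DCC·B·BB·DBA·DBA·BB·DBA·DBA·BB·DBA·DBA·DCC·DCC·BB·DCC·B·BB·DCC·B·BB·DBA·DBA·BB·DBA·DBA·BB·DBA·DBA·DCC·DCC·BB·DBA·DBA·DCC·DCC·DCC·BB·DBA·DBA·DCC
    A ↦ B
    B ↦ DCC
    C ↦ DBA
    D ↦ BB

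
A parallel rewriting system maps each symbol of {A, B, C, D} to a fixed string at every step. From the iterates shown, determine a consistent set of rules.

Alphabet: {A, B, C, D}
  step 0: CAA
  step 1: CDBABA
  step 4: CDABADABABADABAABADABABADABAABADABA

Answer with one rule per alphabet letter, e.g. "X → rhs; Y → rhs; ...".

A->BA, B->DA, C->CD, D->A

  step 0 ⇒ step 1: CAA ⇒ CD·BA·BA
    A ↦ BA
    C ↦ CD
    B ↦ DA  (constrained at step 1)
    D ↦ A  (constrained at step 1)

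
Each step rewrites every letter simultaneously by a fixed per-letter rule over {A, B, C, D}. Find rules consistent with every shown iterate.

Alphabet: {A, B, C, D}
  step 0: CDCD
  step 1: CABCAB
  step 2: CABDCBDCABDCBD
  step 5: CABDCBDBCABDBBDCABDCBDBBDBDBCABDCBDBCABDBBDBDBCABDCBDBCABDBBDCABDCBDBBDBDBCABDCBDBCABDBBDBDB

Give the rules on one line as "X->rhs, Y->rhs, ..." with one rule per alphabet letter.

  step 1 ⇒ step 2: CABCAB ⇒ CA·BDC·BD·CA·BDC·BD
    A ↦ BDC
    B ↦ BD
    C ↦ CA
  step 0 ⇒ step 1: CDCD ⇒ CA·B·CA·B
    D ↦ B

A->BDC, B->BD, C->CA, D->B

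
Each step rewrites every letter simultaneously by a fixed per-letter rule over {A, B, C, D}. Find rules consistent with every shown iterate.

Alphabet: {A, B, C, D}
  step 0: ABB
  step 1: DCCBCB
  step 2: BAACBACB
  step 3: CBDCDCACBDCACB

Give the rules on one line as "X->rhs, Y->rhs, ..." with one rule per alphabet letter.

A->DC, B->CB, C->A, D->B

  step 2 ⇒ step 3: BAACBACB ⇒ CB·DC·DC·A·CB·DC·A·CB
    A ↦ DC
    B ↦ CB
    C ↦ A
  step 1 ⇒ step 2: DCCBCB ⇒ B·A·A·CB·A·CB
    D ↦ B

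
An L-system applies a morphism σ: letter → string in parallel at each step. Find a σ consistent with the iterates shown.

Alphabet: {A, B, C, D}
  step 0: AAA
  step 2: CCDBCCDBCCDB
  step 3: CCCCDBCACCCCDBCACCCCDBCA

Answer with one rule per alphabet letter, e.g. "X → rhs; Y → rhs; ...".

A->CD, B->CA, C->CC, D->DB

  step 2 ⇒ step 3: CCDBCCDBCCDB ⇒ CC·CC·DB·CA·CC·CC·DB·CA·CC·CC·DB·CA
    B ↦ CA
    C ↦ CC
    D ↦ DB
    A ↦ CD  (constrained at step 0)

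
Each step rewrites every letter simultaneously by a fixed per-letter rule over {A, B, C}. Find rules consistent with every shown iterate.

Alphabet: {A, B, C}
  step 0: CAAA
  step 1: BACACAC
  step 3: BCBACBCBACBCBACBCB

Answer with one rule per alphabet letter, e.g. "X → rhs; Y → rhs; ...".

  step 0 ⇒ step 1: CAAA ⇒ B·AC·AC·AC
    A ↦ AC
    C ↦ B
    B ↦ CB  (constrained at step 1)

A->AC, B->CB, C->B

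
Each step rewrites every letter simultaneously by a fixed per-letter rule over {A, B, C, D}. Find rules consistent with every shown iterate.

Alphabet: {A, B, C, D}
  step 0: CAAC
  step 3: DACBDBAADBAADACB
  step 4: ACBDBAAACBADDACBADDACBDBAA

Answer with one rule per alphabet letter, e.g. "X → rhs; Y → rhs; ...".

A->D, B->A, C->BA, D->ACB

  step 3 ⇒ step 4: DACBDBAADBAADACB ⇒ ACB·D·BA·A·ACB·A·D·D·ACB·A·D·D·ACB·D·BA·A
    A ↦ D
    B ↦ A
    C ↦ BA
    D ↦ ACB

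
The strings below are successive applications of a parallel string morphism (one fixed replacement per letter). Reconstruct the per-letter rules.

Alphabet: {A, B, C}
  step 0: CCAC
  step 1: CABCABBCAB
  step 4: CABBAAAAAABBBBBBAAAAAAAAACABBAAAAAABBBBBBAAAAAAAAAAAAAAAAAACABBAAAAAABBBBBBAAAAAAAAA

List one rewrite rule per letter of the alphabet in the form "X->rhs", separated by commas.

  step 0 ⇒ step 1: CCAC ⇒ CAB·CAB·B·CAB
    A ↦ B
    C ↦ CAB
    B ↦ AAA  (constrained at step 1)

A->B, B->AAA, C->CAB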